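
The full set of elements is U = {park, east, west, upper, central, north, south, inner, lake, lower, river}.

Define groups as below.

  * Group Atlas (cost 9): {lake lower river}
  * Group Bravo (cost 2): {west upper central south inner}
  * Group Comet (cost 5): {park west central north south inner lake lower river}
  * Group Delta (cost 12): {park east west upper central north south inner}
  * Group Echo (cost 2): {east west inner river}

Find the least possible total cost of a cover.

Bravo, Comet, Echo together cover every element (Bravo ∪ Comet ∪ Echo = {park, east, west, upper, central, north, south, inner, lake, lower, river}); total cost 2 + 5 + 2 = 9.
No covering selection has total cost below 9.

9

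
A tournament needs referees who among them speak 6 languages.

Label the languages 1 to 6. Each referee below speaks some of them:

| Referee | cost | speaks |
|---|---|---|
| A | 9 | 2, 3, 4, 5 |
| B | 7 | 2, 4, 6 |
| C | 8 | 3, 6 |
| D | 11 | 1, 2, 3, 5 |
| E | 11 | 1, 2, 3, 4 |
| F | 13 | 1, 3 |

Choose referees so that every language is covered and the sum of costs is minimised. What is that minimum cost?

B, D together cover every language (B ∪ D = {1, 2, 3, 4, 5, 6}); total cost 7 + 11 = 18.
The greedy pick A, B, D costs 27; no covering selection beats 18.

18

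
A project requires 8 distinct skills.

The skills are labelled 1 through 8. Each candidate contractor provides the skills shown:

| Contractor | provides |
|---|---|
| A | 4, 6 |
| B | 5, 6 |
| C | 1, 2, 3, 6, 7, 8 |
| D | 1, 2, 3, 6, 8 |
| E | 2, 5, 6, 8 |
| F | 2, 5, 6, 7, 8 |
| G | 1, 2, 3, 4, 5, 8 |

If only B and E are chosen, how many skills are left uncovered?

4

Union of B, E = {2, 5, 6, 8}.
Not covered: 1, 3, 4, 7 — 4 skills.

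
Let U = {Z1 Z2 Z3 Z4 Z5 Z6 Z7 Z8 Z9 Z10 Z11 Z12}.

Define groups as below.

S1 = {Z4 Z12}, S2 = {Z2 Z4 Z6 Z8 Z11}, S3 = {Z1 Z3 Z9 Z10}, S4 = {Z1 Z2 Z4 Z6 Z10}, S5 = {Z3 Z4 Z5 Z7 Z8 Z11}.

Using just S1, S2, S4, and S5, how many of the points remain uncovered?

Union of S1, S2, S4, S5 = {Z1, Z2, Z3, Z4, Z5, Z6, Z7, Z8, Z10, Z11, Z12}.
Not covered: Z9 — 1 point.

1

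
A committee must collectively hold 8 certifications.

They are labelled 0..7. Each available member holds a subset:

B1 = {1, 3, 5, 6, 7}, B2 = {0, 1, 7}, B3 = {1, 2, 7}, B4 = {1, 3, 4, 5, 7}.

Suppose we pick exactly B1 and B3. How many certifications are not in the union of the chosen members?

Union of B1, B3 = {1, 2, 3, 5, 6, 7}.
Not covered: 0, 4 — 2 certifications.

2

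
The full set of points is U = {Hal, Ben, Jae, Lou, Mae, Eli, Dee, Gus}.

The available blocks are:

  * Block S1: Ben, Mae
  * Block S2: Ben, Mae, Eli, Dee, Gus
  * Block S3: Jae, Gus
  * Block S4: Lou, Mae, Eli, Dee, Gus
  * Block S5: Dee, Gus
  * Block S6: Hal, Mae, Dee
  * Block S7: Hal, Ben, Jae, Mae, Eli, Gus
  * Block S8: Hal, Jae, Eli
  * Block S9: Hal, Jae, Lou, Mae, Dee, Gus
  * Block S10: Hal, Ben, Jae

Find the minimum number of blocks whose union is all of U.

2

Take {S2, S9}. Their union is {Hal, Ben, Jae, Lou, Mae, Eli, Dee, Gus}, which is all 8 points.
No single block has all 8 points (the largest, S7, has 6), so 2 is optimal.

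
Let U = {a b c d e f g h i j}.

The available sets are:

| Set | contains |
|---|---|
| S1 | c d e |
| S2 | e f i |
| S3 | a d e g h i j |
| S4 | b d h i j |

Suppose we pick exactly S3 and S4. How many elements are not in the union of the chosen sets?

2

Union of S3, S4 = {a, b, d, e, g, h, i, j}.
Not covered: c, f — 2 elements.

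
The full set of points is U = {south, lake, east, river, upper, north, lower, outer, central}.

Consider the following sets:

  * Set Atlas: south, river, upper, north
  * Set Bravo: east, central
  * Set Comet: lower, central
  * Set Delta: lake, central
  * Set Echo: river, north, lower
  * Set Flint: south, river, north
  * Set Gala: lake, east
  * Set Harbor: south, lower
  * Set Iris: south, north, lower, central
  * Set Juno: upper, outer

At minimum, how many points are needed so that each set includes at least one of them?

5

H = {east, upper, north, lower, central} meets every set (each contains at least one member of H), and |H| = 5.
No choice of 4 points meets every set, so 5 is the minimum.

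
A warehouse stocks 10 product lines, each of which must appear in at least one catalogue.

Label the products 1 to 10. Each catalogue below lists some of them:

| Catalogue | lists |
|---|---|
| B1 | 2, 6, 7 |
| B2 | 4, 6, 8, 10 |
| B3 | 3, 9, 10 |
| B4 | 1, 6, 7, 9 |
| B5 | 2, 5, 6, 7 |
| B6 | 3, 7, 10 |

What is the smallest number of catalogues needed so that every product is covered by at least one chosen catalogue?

Take {B2, B3, B4, B5}. Their union is {1, 2, 3, 4, 5, 6, 7, 8, 9, 10}, which is all 10 products.
No 3 of the 6 catalogues cover everything (all 20 combinations miss at least one product), so 4 is optimal.

4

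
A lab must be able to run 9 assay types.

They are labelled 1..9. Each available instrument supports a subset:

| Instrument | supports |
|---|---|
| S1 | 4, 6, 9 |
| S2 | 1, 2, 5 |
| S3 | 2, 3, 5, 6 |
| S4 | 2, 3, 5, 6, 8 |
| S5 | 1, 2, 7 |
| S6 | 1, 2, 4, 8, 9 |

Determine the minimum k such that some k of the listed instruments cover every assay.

Take {S1, S4, S5}. Their union is {1, 2, 3, 4, 5, 6, 7, 8, 9}, which is all 9 assays.
Only S5 contains 7, so S5 is forced; the remaining 6 assays need at least 2 more instruments (each remaining instrument adds at most 4) — so at least 3 instruments are needed, and 3 is optimal.

3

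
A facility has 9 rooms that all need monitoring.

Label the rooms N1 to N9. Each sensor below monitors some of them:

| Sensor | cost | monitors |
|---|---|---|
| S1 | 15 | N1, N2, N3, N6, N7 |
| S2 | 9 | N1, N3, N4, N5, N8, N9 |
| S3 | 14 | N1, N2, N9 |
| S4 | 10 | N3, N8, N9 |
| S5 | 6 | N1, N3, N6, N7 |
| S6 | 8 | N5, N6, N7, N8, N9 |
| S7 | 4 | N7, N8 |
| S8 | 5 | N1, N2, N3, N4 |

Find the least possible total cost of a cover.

S6, S8 together cover every room (S6 ∪ S8 = {N1, N2, N3, N4, N5, N6, N7, N8, N9}); total cost 8 + 5 = 13.
No covering selection has total cost below 13.

13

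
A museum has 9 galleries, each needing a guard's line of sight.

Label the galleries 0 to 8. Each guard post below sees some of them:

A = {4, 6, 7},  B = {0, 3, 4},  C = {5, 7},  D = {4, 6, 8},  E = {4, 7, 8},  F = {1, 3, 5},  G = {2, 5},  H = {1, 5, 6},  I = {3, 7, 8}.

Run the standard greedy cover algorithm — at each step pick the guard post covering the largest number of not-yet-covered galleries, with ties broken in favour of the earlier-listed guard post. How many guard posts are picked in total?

5

Greedy: pick A (covers 3 new) → pick F (covers 3 new) → pick B (covers 1 new) → pick D (covers 1 new) → pick G (covers 1 new). Total picks: 5.
(The true minimum cover uses only 4 guard posts, so greedy is not optimal here.)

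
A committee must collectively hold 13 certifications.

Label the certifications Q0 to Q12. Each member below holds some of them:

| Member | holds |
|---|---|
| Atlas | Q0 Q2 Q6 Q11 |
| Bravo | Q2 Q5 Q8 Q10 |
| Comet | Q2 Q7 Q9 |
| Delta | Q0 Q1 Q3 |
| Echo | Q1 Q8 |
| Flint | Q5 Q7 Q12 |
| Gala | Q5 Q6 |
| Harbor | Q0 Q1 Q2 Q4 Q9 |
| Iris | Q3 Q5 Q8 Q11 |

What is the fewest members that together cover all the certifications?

5

Bravo and Flint and Gala and Harbor and Iris together: Bravo ∪ Flint ∪ Gala ∪ Harbor ∪ Iris = {Q0, Q1, Q2, Q3, Q4, Q5, Q6, Q7, Q8, Q9, Q10, Q11, Q12} — every certification is covered.
No 4 of the 9 members cover everything (all 126 combinations miss at least one certification), so 5 is optimal.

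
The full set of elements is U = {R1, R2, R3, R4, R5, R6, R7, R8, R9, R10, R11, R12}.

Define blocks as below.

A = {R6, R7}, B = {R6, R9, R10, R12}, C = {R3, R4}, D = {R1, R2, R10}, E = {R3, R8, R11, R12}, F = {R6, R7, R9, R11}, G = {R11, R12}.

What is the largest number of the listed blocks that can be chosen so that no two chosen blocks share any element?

4

A, C, D, G are pairwise disjoint (A={R6,R7}; C={R3,R4}; D={R1,R2,R10}; G={R11,R12}).
Every remaining block overlaps one of these, and no 5 of the listed blocks are pairwise disjoint, so 4 is the maximum.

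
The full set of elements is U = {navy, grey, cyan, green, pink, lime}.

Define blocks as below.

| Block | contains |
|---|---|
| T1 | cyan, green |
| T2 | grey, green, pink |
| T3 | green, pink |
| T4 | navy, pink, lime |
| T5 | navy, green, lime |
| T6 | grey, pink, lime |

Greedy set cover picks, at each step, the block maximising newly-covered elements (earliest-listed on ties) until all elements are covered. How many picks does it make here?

3

Greedy: pick T2 (covers 3 new) → pick T4 (covers 2 new) → pick T1 (covers 1 new). Total picks: 3.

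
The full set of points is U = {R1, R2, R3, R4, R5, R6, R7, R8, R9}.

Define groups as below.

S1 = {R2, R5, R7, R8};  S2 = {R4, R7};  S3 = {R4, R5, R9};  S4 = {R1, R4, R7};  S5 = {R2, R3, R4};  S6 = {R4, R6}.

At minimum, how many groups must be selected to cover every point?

S1 and S3 and S4 and S5 and S6 together: S1 ∪ S3 ∪ S4 ∪ S5 ∪ S6 = {R1, R2, R3, R4, R5, R6, R7, R8, R9} — every point is covered.
No 4 of the 6 groups cover everything (all 15 combinations miss at least one point), so 5 is optimal.

5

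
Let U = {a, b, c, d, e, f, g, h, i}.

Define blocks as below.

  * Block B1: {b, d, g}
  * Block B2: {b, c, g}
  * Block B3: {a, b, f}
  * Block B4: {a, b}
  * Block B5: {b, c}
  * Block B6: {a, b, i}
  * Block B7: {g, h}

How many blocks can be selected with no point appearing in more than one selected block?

2

B5, B7 are pairwise disjoint (B5={b,c}; B7={g,h}).
Every remaining block overlaps one of these, and no 3 of the listed blocks are pairwise disjoint, so 2 is the maximum.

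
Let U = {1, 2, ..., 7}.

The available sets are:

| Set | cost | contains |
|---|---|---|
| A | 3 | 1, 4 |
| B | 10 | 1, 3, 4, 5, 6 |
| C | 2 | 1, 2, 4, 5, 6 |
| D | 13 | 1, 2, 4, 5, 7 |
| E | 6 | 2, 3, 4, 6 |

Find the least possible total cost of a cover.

D, E together cover every element (D ∪ E = {1, 2, 3, 4, 5, 6, 7}); total cost 13 + 6 = 19.
The greedy pick C, E, D costs 21; no covering selection beats 19.

19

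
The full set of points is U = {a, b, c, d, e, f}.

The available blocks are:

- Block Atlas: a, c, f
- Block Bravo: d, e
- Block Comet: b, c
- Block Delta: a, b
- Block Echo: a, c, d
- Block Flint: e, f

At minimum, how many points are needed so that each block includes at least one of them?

3

The 3 points {a, b, e} hit every block.
No choice of 2 points meets every block, so 3 is the minimum.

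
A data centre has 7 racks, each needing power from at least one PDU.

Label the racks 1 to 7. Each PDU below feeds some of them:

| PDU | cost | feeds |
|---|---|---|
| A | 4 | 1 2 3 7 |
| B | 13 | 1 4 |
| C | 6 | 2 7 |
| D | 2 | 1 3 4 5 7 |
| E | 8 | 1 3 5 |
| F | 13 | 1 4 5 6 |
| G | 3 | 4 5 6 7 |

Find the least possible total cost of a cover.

7

A, G together cover every rack (A ∪ G = {1, 2, 3, 4, 5, 6, 7}); total cost 4 + 3 = 7.
The greedy pick D, G, A costs 9; no covering selection beats 7.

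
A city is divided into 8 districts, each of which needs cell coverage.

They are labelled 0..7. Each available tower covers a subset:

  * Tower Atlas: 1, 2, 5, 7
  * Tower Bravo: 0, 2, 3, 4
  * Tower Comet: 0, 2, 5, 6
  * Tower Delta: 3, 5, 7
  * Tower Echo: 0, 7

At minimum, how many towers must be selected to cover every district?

Atlas and Bravo and Comet together: Atlas ∪ Bravo ∪ Comet = {0, 1, 2, 3, 4, 5, 6, 7} — every district is covered.
Only Atlas contains 1, so Atlas is forced; the remaining 4 districts need at least 2 more towers (each remaining tower adds at most 3) — so at least 3 towers are needed, and 3 is optimal.

3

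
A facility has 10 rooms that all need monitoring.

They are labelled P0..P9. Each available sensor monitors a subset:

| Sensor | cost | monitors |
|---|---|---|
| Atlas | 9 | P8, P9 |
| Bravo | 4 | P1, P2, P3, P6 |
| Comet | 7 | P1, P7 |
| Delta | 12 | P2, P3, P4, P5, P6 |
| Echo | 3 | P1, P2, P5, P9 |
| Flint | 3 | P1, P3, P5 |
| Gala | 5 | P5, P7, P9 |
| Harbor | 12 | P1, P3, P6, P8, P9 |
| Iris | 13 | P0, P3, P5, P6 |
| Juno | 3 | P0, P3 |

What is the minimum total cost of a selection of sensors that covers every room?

31

Atlas, Comet, Delta, Juno together cover every room (Atlas ∪ Comet ∪ Delta ∪ Juno = {P0, P1, P2, P3, P4, P5, P6, P7, P8, P9}); total cost 9 + 7 + 12 + 3 = 31.
The greedy pick Echo, Juno, Bravo, Gala, Atlas, Delta costs 36; no covering selection beats 31.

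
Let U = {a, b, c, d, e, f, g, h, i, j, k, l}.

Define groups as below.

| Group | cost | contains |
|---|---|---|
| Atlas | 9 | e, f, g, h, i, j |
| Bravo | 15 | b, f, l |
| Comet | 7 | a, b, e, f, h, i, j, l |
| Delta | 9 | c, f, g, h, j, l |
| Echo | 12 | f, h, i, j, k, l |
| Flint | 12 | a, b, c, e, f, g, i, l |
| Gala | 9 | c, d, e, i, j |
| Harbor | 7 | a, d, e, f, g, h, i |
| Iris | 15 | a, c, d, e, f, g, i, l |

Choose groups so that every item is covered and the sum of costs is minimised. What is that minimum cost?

31

Echo, Flint, Harbor together cover every item (Echo ∪ Flint ∪ Harbor = {a, b, c, d, e, f, g, h, i, j, k, l}); total cost 12 + 12 + 7 = 31.
The greedy pick Comet, Harbor, Delta, Echo costs 35; no covering selection beats 31.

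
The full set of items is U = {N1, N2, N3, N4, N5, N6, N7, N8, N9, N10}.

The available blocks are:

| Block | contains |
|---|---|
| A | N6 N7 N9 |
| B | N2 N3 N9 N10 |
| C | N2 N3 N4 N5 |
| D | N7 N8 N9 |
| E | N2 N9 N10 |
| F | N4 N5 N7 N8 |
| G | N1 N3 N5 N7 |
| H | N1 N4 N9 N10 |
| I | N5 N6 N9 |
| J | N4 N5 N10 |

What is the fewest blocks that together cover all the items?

Take {B, F, H, I}. Their union is {N1, N2, N3, N4, N5, N6, N7, N8, N9, N10}, which is all 10 items.
No 3 of the 10 blocks cover everything (all 120 combinations miss at least one item), so 4 is optimal.

4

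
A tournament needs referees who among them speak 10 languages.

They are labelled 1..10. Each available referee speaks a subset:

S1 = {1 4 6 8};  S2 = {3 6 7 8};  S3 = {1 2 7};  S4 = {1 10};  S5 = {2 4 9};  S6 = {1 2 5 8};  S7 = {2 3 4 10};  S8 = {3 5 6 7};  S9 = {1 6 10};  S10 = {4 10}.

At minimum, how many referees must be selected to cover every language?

4

S5 and S6 and S8 and S10 together: S5 ∪ S6 ∪ S8 ∪ S10 = {1, 2, 3, 4, 5, 6, 7, 8, 9, 10} — every language is covered.
No 3 of the 10 referees cover everything (all 120 combinations miss at least one language), so 4 is optimal.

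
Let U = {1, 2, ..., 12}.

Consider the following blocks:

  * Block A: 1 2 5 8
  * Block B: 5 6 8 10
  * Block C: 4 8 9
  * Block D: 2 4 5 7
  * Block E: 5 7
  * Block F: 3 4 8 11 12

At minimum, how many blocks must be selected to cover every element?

5

A and B and C and D and F together: A ∪ B ∪ C ∪ D ∪ F = {1, 2, 3, 4, 5, 6, 7, 8, 9, 10, 11, 12} — every element is covered.
No 4 of the 6 blocks cover everything (all 15 combinations miss at least one element), so 5 is optimal.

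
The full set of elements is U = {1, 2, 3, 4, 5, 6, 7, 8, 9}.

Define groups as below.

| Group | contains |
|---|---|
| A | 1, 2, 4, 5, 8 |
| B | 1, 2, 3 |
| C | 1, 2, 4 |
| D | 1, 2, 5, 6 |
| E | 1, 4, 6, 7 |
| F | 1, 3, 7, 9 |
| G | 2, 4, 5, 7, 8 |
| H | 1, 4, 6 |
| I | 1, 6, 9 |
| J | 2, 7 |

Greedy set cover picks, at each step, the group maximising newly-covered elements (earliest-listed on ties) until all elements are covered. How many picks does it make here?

3

Greedy: pick A (covers 5 new) → pick F (covers 3 new) → pick D (covers 1 new). Total picks: 3.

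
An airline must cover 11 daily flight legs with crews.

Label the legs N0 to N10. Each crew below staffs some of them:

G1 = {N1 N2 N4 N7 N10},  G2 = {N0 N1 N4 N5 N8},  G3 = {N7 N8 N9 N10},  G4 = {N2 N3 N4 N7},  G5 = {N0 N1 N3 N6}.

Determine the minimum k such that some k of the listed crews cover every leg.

G2 and G3 and G4 and G5 together: G2 ∪ G3 ∪ G4 ∪ G5 = {N0, N1, N2, N3, N4, N5, N6, N7, N8, N9, N10} — every leg is covered.
No 3 of the 5 crews cover everything (all 10 combinations miss at least one leg), so 4 is optimal.

4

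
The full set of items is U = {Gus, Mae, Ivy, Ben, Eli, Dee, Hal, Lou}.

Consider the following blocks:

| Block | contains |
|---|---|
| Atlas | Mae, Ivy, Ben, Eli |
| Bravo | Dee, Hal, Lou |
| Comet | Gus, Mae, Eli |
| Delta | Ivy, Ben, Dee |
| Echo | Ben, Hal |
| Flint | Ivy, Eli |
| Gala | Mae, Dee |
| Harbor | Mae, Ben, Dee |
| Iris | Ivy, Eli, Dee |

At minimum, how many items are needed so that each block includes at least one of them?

H = {Mae, Ivy, Hal} meets every block (each contains at least one member of H), and |H| = 3.
The blocks Echo, Flint, Gala are pairwise disjoint, so any hitting set needs a separate item for each — at least 3. Hence 3 is optimal.

3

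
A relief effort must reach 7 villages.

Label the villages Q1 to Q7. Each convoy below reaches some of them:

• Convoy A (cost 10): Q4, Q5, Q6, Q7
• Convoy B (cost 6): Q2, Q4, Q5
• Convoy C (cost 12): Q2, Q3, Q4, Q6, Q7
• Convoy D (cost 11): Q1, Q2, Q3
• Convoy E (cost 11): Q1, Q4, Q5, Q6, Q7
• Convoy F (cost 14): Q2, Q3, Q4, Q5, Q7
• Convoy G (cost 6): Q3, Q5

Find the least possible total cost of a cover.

21

A, D together cover every village (A ∪ D = {Q1, Q2, Q3, Q4, Q5, Q6, Q7}); total cost 10 + 11 = 21.
The greedy pick B, E, G costs 23; no covering selection beats 21.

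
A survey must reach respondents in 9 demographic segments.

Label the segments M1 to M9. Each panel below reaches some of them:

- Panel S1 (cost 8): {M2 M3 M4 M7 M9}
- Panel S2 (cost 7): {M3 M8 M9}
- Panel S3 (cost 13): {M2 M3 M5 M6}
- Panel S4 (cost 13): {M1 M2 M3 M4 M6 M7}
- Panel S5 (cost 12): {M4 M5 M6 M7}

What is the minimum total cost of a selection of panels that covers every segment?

32

S2, S4, S5 together cover every segment (S2 ∪ S4 ∪ S5 = {M1, M2, M3, M4, M5, M6, M7, M8, M9}); total cost 7 + 13 + 12 = 32.
The greedy pick S1, S5, S2, S4 costs 40; no covering selection beats 32.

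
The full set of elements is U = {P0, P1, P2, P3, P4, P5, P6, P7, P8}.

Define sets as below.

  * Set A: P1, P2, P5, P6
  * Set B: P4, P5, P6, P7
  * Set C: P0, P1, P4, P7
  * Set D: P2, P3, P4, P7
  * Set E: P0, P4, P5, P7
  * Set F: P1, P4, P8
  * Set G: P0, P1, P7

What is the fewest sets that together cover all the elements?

Take {B, D, E, F}. Their union is {P0, P1, P2, P3, P4, P5, P6, P7, P8}, which is all 9 elements.
No 3 of the 7 sets cover everything (all 35 combinations miss at least one element), so 4 is optimal.

4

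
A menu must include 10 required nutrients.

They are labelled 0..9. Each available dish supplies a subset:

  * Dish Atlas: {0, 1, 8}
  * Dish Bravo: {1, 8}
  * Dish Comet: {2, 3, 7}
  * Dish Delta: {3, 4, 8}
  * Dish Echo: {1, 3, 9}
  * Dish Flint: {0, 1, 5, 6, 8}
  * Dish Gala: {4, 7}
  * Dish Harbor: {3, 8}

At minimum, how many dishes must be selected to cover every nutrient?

4

Take {Comet, Delta, Echo, Flint}. Their union is {0, 1, 2, 3, 4, 5, 6, 7, 8, 9}, which is all 10 nutrients.
No 3 of the 8 dishes cover everything (all 56 combinations miss at least one nutrient), so 4 is optimal.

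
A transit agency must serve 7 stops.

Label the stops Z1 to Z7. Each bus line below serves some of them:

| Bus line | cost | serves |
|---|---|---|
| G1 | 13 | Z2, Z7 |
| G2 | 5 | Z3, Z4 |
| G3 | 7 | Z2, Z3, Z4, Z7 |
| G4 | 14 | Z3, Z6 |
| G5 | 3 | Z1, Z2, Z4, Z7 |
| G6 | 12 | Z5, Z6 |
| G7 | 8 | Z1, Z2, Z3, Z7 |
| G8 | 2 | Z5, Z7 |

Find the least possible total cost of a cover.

19

G4, G5, G8 together cover every stop (G4 ∪ G5 ∪ G8 = {Z1, Z2, Z3, Z4, Z5, Z6, Z7}); total cost 14 + 3 + 2 = 19.
The greedy pick G5, G8, G2, G6 costs 22; no covering selection beats 19.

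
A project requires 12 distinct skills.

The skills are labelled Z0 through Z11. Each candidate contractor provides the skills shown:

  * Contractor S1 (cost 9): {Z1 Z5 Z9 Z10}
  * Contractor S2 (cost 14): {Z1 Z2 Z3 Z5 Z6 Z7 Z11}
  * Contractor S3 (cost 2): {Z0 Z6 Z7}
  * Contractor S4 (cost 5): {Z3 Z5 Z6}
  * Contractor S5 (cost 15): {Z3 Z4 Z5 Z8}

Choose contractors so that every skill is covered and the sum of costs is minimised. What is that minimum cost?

40

S1, S2, S3, S5 together cover every skill (S1 ∪ S2 ∪ S3 ∪ S5 = {Z0, Z1, Z2, Z3, Z4, Z5, Z6, Z7, Z8, Z9, Z10, Z11}); total cost 9 + 14 + 2 + 15 = 40.
No covering selection has total cost below 40.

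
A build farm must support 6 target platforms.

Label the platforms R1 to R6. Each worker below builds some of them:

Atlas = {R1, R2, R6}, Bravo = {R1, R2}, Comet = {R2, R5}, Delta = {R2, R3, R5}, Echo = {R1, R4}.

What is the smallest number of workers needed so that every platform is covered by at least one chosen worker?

3

Take {Atlas, Delta, Echo}. Their union is {R1, R2, R3, R4, R5, R6}, which is all 6 platforms.
Only Delta contains R3, so Delta is forced; the remaining 3 platforms need at least 2 more workers (each remaining worker adds at most 2) — so at least 3 workers are needed, and 3 is optimal.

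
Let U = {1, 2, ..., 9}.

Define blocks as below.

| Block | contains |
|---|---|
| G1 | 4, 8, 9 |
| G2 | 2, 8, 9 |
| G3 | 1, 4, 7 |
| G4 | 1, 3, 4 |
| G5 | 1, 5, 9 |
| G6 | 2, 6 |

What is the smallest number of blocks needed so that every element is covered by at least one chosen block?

5

G1, G3, G4, G5, and G6 cover everything between them: the union {1, 2, 3, 4, 5, 6, 7, 8, 9} is all of U.
No 4 of the 6 blocks cover everything (all 15 combinations miss at least one element), so 5 is optimal.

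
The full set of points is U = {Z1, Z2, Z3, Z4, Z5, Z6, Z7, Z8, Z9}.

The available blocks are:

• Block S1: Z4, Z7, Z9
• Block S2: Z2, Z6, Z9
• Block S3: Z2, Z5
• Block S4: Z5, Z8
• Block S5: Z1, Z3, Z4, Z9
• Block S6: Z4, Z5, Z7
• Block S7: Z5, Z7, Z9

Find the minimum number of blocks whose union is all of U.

Take {S1, S2, S4, S5}. Their union is {Z1, Z2, Z3, Z4, Z5, Z6, Z7, Z8, Z9}, which is all 9 points.
Only S5 contains Z1, so S5 is forced; the remaining 5 points need at least 3 more blocks (each remaining block adds at most 2) — so at least 4 blocks are needed, and 4 is optimal.

4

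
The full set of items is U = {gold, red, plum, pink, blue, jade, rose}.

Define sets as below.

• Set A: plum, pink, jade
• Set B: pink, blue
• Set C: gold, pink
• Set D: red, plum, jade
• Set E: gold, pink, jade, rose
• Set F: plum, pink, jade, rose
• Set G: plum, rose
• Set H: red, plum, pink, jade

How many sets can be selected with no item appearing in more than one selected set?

2

C, G are pairwise disjoint (C={gold,pink}; G={plum,rose}).
Every remaining set overlaps one of these, and no 3 of the listed sets are pairwise disjoint, so 2 is the maximum.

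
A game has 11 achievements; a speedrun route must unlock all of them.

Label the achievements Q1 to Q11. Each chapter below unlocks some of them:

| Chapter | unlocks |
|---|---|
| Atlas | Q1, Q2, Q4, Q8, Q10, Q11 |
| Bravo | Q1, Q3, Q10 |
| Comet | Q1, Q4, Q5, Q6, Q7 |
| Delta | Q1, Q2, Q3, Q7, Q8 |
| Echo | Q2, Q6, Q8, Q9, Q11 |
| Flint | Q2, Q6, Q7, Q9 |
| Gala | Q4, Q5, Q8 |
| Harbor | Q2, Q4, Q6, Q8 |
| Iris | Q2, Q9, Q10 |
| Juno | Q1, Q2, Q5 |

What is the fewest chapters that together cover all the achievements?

Bravo and Comet and Echo together: Bravo ∪ Comet ∪ Echo = {Q1, Q2, Q3, Q4, Q5, Q6, Q7, Q8, Q9, Q10, Q11} — every achievement is covered.
No 2 of the 10 chapters cover everything (all 45 combinations miss at least one achievement), so 3 is optimal.

3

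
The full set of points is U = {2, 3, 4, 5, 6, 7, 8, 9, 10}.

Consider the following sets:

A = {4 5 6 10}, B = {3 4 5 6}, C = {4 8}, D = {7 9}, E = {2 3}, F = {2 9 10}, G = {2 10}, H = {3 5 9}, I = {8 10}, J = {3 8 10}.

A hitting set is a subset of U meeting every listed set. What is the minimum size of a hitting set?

Take T = {2, 5, 8, 9}. Each listed set contains at least one of these, so T is a hitting set of size 4.
No choice of 3 points meets every set, so 4 is the minimum.

4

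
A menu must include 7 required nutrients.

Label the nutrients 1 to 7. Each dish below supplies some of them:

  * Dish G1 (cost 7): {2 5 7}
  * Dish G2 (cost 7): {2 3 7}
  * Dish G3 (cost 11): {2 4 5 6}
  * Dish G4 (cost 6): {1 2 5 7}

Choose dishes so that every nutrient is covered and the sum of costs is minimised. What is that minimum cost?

24

G2, G3, G4 together cover every nutrient (G2 ∪ G3 ∪ G4 = {1, 2, 3, 4, 5, 6, 7}); total cost 7 + 11 + 6 = 24.
No covering selection has total cost below 24.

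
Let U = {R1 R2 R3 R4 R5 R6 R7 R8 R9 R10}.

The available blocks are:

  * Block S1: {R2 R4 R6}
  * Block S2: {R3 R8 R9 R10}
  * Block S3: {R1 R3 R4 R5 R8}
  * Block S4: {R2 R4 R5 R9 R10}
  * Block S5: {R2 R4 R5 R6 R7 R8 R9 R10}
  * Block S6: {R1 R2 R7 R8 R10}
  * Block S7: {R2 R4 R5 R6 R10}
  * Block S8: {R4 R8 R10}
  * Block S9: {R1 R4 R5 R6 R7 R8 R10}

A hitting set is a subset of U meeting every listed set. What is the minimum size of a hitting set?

H = {R4, R8} meets every block (each contains at least one member of H), and |H| = 2.
The blocks S1, S2 are pairwise disjoint, so any hitting set needs a separate element for each — at least 2. Hence 2 is optimal.

2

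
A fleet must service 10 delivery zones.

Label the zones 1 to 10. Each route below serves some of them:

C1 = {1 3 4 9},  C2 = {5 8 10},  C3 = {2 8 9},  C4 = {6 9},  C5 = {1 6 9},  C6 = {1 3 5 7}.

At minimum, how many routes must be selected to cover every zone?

C1 and C2 and C3 and C5 and C6 together: C1 ∪ C2 ∪ C3 ∪ C5 ∪ C6 = {1, 2, 3, 4, 5, 6, 7, 8, 9, 10} — every zone is covered.
No 4 of the 6 routes cover everything (all 15 combinations miss at least one zone), so 5 is optimal.

5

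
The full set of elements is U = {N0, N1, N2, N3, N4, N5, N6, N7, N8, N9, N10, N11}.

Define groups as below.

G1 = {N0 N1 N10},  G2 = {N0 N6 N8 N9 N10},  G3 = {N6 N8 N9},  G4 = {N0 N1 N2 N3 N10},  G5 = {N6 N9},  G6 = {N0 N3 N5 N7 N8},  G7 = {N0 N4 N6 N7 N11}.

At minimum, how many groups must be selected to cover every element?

4

G3 and G4 and G6 and G7 together: G3 ∪ G4 ∪ G6 ∪ G7 = {N0, N1, N2, N3, N4, N5, N6, N7, N8, N9, N10, N11} — every element is covered.
Only G6 contains N5, so G6 is forced; the remaining 7 elements need at least 3 more groups (each remaining group adds at most 3) — so at least 4 groups are needed, and 4 is optimal.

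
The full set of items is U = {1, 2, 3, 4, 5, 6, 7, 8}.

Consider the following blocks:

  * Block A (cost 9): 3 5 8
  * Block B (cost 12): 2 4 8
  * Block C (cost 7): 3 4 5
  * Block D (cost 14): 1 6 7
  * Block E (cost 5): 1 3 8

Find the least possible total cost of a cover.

B, C, D together cover every item (B ∪ C ∪ D = {1, 2, 3, 4, 5, 6, 7, 8}); total cost 12 + 7 + 14 = 33.
The greedy pick E, C, D, B costs 38; no covering selection beats 33.

33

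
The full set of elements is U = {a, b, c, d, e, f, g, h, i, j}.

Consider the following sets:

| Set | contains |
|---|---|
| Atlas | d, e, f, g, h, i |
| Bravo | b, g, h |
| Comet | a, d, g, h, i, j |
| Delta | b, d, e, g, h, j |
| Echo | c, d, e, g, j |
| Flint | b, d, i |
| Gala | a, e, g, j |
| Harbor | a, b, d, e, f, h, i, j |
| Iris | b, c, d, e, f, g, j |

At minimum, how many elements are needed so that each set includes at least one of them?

2

T = {d, g} meets every set (each contains at least one member of T), and |T| = 2.
The sets Flint, Gala are pairwise disjoint, so any hitting set needs a separate element for each — at least 2. Hence 2 is optimal.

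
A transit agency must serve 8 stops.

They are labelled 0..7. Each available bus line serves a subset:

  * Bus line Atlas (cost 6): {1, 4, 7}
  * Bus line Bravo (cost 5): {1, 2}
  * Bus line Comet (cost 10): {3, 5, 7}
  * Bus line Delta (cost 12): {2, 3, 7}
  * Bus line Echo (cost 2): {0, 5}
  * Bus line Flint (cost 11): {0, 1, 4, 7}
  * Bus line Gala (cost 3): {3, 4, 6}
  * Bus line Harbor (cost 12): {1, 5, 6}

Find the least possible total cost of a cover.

16

Atlas, Bravo, Echo, Gala together cover every stop (Atlas ∪ Bravo ∪ Echo ∪ Gala = {0, 1, 2, 3, 4, 5, 6, 7}); total cost 6 + 5 + 2 + 3 = 16.
No covering selection has total cost below 16.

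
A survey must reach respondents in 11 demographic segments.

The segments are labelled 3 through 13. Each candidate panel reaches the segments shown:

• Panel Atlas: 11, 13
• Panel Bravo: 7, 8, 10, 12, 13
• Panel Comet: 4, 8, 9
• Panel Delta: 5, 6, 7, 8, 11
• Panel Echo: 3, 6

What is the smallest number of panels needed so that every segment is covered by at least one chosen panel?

4

Take {Bravo, Comet, Delta, Echo}. Their union is {3, 4, 5, 6, 7, 8, 9, 10, 11, 12, 13}, which is all 11 segments.
No 3 of the 5 panels cover everything (all 10 combinations miss at least one segment), so 4 is optimal.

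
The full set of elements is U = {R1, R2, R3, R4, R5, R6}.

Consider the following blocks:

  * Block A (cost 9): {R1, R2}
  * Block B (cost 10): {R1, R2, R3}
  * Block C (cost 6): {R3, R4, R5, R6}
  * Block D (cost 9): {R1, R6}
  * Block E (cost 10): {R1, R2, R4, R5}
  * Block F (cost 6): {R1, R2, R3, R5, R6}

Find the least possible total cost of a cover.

C, F together cover every element (C ∪ F = {R1, R2, R3, R4, R5, R6}); total cost 6 + 6 = 12.
No covering selection has total cost below 12.

12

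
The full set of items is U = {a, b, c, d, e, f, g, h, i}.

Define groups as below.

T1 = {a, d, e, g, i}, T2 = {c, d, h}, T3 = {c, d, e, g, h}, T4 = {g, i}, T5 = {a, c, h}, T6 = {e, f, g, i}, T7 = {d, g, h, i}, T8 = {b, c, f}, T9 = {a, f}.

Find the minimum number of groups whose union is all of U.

Take {T1, T2, T8}. Their union is {a, b, c, d, e, f, g, h, i}, which is all 9 items.
Only T8 contains b, so T8 is forced; the remaining 6 items need at least 2 more groups (each remaining group adds at most 5) — so at least 3 groups are needed, and 3 is optimal.

3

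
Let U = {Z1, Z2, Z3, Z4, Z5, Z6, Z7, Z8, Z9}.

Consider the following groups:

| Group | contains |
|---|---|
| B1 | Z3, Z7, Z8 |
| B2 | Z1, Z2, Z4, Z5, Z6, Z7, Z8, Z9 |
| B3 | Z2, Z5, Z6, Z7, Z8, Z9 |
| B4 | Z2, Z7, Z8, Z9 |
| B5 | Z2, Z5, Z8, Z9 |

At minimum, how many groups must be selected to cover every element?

B1 and B2 cover everything between them: the union {Z1, Z2, Z3, Z4, Z5, Z6, Z7, Z8, Z9} is all of U.
No single group has all 9 elements (the largest, B2, has 8), so 2 is optimal.

2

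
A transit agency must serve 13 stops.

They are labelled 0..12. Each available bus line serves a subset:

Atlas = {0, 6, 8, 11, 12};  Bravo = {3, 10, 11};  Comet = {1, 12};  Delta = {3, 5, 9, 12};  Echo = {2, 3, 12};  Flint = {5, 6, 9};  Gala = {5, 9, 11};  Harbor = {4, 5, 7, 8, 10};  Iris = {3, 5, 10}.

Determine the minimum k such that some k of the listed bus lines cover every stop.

Take {Atlas, Comet, Echo, Gala, Harbor}. Their union is {0, 1, 2, 3, 4, 5, 6, 7, 8, 9, 10, 11, 12}, which is all 13 stops.
No 4 of the 9 bus lines cover everything (all 126 combinations miss at least one stop), so 5 is optimal.

5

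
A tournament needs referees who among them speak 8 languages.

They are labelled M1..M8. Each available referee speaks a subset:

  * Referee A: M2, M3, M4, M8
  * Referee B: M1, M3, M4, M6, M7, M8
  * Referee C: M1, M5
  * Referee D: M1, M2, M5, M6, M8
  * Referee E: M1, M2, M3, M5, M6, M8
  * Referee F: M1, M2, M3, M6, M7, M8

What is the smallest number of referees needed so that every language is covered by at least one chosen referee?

Take {B, E}. Their union is {M1, M2, M3, M4, M5, M6, M7, M8}, which is all 8 languages.
No single referee has all 8 languages (the largest, B, has 6), so 2 is optimal.

2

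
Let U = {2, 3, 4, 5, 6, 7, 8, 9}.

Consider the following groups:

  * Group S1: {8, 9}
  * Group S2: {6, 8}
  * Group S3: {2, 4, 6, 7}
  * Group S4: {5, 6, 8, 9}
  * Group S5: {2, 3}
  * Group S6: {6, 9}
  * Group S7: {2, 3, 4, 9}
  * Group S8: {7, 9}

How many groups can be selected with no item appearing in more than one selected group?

3

S2, S5, S8 are pairwise disjoint (S2={6,8}; S5={2,3}; S8={7,9}).
Every remaining group overlaps one of these, and no 4 of the listed groups are pairwise disjoint, so 3 is the maximum.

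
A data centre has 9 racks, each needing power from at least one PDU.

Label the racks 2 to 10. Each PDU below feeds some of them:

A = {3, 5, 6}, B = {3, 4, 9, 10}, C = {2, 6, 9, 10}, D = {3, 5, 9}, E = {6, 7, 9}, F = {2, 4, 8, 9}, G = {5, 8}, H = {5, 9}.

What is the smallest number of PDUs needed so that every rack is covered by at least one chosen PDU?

B and E and F and H together: B ∪ E ∪ F ∪ H = {2, 3, 4, 5, 6, 7, 8, 9, 10} — every rack is covered.
No 3 of the 8 PDUs cover everything (all 56 combinations miss at least one rack), so 4 is optimal.

4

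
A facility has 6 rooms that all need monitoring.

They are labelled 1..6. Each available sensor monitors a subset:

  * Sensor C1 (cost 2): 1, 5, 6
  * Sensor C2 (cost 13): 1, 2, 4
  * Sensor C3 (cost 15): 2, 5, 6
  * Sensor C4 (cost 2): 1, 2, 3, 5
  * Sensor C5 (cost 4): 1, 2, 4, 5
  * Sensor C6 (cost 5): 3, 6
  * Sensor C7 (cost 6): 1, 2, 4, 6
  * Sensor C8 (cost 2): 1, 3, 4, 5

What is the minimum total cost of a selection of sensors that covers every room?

C1, C4, C8 together cover every room (C1 ∪ C4 ∪ C8 = {1, 2, 3, 4, 5, 6}); total cost 2 + 2 + 2 = 6.
No covering selection has total cost below 6.

6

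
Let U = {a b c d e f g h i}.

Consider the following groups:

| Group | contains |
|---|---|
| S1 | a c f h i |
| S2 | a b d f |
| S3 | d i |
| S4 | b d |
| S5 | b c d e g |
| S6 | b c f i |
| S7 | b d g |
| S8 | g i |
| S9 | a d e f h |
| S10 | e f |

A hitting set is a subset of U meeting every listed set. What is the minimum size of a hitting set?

3

The 3 points {d, f, g} hit every group.
The groups S4, S8, S10 are pairwise disjoint, so any hitting set needs a separate point for each — at least 3. Hence 3 is optimal.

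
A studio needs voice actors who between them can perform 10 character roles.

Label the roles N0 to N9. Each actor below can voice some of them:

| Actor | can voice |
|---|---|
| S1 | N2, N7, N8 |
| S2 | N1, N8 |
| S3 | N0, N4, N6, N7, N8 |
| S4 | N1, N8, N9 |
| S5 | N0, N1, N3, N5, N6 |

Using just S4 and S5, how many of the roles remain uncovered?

3

Union of S4, S5 = {N0, N1, N3, N5, N6, N8, N9}.
Not covered: N2, N4, N7 — 3 roles.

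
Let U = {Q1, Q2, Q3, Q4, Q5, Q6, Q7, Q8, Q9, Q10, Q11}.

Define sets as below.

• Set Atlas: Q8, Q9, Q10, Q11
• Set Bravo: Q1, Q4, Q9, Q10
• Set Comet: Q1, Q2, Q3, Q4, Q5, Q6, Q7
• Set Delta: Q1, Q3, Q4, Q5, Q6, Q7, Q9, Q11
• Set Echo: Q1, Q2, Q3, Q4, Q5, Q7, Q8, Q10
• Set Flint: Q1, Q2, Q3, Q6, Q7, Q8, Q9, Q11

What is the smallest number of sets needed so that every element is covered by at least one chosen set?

2

Delta and Echo cover everything between them: the union {Q1, Q2, Q3, Q4, Q5, Q6, Q7, Q8, Q9, Q10, Q11} is all of U.
No single set has all 11 elements (the largest, Delta, has 8), so 2 is optimal.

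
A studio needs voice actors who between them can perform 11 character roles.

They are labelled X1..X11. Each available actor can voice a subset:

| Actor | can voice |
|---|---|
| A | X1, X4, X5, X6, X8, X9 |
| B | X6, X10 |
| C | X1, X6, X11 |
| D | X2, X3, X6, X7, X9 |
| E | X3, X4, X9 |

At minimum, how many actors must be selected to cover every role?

Take {A, B, C, D}. Their union is {X1, X2, X3, X4, X5, X6, X7, X8, X9, X10, X11}, which is all 11 roles.
No 3 of the 5 actors cover everything (all 10 combinations miss at least one role), so 4 is optimal.

4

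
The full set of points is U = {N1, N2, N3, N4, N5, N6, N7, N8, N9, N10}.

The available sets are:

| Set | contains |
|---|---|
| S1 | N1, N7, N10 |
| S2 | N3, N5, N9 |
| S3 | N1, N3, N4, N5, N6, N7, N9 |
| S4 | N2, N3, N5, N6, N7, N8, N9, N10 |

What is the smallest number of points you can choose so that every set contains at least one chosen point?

2

The 2 points {N1, N5} hit every set.
The sets S1, S2 are pairwise disjoint, so any hitting set needs a separate point for each — at least 2. Hence 2 is optimal.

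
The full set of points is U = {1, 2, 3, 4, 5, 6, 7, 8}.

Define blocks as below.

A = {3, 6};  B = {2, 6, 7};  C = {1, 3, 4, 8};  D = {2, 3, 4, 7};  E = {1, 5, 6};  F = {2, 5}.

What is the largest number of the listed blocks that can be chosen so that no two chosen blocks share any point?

B, C are pairwise disjoint (B={2,6,7}; C={1,3,4,8}).
Every remaining block overlaps one of these, and no 3 of the listed blocks are pairwise disjoint, so 2 is the maximum.

2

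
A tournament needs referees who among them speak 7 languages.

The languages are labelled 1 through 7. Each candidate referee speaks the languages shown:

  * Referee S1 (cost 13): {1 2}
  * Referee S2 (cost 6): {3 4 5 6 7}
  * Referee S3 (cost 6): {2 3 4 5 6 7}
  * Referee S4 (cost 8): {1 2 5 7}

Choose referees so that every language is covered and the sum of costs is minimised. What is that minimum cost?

14

S2, S4 together cover every language (S2 ∪ S4 = {1, 2, 3, 4, 5, 6, 7}); total cost 6 + 8 = 14.
No covering selection has total cost below 14.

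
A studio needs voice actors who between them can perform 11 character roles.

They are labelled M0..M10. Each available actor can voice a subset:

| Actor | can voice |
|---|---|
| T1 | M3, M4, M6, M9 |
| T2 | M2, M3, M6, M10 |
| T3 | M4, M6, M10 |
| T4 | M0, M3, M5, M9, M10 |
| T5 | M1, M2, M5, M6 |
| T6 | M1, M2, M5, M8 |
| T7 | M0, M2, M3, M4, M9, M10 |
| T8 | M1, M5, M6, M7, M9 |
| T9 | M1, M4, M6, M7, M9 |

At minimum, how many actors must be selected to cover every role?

3

Take {T6, T7, T9}. Their union is {M0, M1, M2, M3, M4, M5, M6, M7, M8, M9, M10}, which is all 11 roles.
Only T6 contains M8, so T6 is forced; the remaining 7 roles need at least 2 more actors (each remaining actor adds at most 5) — so at least 3 actors are needed, and 3 is optimal.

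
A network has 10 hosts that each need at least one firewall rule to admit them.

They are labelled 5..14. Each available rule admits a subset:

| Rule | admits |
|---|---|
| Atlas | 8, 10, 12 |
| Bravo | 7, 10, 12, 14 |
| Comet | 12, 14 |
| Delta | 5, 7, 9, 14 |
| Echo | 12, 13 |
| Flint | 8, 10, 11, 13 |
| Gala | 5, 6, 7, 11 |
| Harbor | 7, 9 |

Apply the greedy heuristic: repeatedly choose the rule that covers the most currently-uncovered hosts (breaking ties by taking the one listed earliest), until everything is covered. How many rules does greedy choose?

Greedy: pick Bravo (covers 4 new) → pick Flint (covers 3 new) → pick Delta (covers 2 new) → pick Gala (covers 1 new). Total picks: 4.

4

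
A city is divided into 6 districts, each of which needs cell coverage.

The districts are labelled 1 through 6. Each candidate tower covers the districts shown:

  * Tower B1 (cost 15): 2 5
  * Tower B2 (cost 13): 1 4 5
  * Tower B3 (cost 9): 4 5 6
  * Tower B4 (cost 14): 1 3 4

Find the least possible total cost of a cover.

B1, B3, B4 together cover every district (B1 ∪ B3 ∪ B4 = {1, 2, 3, 4, 5, 6}); total cost 15 + 9 + 14 = 38.
No covering selection has total cost below 38.

38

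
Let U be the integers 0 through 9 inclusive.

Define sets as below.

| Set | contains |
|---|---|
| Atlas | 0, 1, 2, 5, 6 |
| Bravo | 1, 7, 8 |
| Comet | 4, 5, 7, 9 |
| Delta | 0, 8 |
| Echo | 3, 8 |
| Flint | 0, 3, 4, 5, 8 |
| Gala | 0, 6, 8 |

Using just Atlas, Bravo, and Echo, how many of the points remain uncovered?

2

Union of Atlas, Bravo, Echo = {0, 1, 2, 3, 5, 6, 7, 8}.
Not covered: 4, 9 — 2 points.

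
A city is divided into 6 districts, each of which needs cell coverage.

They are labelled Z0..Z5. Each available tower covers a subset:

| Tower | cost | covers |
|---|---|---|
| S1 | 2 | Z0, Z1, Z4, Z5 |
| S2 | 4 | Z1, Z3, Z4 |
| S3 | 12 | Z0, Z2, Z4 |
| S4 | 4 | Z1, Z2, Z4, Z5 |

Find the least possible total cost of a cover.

S1, S2, S4 together cover every district (S1 ∪ S2 ∪ S4 = {Z0, Z1, Z2, Z3, Z4, Z5}); total cost 2 + 4 + 4 = 10.
No covering selection has total cost below 10.

10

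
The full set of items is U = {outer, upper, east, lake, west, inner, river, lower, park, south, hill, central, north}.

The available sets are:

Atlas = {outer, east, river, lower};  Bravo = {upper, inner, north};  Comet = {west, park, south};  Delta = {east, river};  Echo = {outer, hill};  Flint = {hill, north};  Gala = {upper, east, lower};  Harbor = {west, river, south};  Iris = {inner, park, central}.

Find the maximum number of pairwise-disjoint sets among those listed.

4

Bravo, Comet, Delta, Echo are pairwise disjoint (Bravo={upper,inner,north}; Comet={west,park,south}; Delta={east,river}; Echo={outer,hill}).
Every remaining set overlaps one of these, and no 5 of the listed sets are pairwise disjoint, so 4 is the maximum.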